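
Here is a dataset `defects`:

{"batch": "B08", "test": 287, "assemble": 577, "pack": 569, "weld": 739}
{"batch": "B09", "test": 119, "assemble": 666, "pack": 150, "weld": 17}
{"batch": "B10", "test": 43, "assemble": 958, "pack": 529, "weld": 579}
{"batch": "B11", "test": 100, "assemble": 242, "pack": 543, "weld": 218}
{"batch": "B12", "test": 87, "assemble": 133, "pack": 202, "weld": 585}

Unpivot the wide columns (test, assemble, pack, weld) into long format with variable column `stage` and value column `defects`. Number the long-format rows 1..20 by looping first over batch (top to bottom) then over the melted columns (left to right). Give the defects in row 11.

20 rows total (5 × 4). Row 11: index ⌊(11-1)/4⌋ = 2 into batch → B10; (11-1) mod 4 = 2 into the melted columns → pack.
So row 11 is (B10, pack, 529); defects = 529.

529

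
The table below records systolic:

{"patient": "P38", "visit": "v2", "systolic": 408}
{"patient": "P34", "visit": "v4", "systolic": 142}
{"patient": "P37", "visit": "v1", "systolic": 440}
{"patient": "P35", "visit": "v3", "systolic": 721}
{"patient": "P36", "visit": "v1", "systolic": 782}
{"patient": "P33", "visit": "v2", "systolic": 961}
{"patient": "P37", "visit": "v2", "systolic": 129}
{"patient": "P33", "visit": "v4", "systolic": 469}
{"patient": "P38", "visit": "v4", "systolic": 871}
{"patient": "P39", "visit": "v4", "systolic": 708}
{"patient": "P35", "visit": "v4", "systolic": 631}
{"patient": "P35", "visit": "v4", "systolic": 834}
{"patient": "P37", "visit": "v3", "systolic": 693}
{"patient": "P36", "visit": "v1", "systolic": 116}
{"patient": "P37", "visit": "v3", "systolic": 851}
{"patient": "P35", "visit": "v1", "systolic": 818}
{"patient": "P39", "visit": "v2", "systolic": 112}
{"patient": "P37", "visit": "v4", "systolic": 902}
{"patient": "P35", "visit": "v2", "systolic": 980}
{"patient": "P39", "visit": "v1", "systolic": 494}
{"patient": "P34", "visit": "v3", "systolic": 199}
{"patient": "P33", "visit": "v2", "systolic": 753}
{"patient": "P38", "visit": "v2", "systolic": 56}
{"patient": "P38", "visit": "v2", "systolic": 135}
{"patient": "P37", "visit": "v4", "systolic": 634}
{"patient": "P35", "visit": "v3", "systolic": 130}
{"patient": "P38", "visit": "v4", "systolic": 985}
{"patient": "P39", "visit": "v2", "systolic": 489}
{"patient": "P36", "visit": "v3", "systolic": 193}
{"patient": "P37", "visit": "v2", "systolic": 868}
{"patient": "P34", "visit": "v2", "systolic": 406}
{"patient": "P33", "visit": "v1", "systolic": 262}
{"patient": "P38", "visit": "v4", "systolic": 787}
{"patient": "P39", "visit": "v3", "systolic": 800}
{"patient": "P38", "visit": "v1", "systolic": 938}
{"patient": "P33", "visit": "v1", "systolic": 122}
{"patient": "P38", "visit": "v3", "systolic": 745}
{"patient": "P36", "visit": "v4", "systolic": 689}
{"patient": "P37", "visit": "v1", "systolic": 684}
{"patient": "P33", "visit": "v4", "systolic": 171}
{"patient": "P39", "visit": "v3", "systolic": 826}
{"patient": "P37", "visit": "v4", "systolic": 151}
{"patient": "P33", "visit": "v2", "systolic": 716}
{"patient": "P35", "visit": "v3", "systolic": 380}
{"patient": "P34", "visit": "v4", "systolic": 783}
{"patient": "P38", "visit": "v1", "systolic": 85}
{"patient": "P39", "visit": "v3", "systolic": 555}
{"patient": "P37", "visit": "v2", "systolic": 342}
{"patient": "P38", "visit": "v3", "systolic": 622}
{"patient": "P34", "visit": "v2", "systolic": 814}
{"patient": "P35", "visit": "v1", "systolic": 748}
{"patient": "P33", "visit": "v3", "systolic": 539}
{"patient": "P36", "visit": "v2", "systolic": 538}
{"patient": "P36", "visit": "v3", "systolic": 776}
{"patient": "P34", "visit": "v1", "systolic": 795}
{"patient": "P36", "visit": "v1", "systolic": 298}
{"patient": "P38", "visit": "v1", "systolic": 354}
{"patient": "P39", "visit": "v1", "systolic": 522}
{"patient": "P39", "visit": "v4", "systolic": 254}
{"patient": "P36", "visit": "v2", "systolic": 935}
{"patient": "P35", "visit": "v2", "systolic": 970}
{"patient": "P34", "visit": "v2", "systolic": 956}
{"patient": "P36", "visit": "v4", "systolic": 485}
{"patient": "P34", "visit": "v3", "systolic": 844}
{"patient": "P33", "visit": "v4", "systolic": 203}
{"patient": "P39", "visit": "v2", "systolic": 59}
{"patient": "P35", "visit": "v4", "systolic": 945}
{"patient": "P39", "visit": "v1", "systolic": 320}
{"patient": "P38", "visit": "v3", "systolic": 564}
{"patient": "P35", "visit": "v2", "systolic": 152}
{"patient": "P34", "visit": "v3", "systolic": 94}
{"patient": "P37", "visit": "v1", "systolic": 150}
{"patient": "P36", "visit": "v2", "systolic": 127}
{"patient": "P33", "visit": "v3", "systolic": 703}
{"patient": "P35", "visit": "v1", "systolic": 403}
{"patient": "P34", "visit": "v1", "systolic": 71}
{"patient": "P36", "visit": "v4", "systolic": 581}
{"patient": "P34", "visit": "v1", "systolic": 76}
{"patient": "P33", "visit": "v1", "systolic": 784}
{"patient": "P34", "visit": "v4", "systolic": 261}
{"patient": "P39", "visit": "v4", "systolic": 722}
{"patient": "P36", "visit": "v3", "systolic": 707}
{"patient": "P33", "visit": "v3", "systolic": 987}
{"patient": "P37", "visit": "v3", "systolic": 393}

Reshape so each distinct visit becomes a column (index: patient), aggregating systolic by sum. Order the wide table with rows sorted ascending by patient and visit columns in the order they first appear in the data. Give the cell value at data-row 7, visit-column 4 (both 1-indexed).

With rows sorted ascending by patient, row 7 is patient=P39. visit columns in first-appearance order: v2, v4, v1, v3; column 4 is v3.
Long rows with patient=P39, visit=v3: 800 + 826 + 555 = 2181.

2181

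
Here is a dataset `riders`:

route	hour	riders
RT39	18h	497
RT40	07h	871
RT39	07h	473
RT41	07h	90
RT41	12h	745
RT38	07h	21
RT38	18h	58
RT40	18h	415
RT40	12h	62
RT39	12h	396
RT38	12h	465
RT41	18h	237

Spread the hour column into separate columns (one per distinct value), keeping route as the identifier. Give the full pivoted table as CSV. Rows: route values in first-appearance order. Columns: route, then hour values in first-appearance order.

Columns: route plus the 3 distinct hour values (18h, 07h, 12h).
For example, row RT39 column 18h takes riders=497 from the long row (RT39, 18h).

route,18h,07h,12h
RT39,497,473,396
RT40,415,871,62
RT41,237,90,745
RT38,58,21,465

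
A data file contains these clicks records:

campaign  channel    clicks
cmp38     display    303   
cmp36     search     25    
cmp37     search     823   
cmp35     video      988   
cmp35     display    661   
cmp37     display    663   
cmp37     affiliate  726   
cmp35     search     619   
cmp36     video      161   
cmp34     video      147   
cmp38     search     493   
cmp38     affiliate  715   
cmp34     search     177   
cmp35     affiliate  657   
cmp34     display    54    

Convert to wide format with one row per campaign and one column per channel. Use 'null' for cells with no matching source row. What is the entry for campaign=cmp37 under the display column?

The long row with campaign=cmp37, channel=display has clicks=663.

663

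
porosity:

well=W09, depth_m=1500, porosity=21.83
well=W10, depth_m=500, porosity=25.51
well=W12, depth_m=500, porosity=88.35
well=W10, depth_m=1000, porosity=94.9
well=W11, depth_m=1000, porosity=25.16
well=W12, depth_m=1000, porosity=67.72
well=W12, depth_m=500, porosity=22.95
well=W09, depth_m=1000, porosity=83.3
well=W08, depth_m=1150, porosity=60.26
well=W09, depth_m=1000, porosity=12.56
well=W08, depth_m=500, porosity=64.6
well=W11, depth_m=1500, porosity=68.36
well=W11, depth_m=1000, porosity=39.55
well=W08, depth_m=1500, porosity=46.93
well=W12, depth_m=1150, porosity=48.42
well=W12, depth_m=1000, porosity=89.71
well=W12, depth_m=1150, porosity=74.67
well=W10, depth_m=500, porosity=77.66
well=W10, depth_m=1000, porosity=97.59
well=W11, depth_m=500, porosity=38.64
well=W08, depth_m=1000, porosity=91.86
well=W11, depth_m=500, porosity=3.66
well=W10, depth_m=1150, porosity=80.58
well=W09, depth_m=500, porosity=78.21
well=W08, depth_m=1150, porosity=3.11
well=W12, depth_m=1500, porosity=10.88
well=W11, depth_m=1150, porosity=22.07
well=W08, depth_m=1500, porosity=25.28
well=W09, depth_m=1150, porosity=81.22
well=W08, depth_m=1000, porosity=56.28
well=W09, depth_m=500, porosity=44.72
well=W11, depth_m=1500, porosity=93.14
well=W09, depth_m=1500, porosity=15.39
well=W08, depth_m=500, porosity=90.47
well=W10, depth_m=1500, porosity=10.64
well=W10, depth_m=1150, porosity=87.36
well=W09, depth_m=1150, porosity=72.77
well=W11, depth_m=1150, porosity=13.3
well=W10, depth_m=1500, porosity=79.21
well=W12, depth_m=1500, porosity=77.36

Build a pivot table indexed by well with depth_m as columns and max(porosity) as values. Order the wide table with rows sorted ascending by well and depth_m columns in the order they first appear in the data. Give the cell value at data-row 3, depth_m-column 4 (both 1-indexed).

With rows sorted ascending by well, row 3 is well=W10. depth_m columns in first-appearance order: 1500, 500, 1000, 1150; column 4 is 1150.
Long rows with well=W10, depth_m=1150: max(80.58, 87.36) = 87.36.

87.36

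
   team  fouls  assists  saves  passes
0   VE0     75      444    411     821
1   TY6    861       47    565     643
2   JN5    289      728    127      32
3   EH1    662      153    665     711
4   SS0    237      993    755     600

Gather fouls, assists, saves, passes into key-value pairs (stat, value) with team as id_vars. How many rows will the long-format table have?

20

5 team values × 4 melted columns = 20 rows.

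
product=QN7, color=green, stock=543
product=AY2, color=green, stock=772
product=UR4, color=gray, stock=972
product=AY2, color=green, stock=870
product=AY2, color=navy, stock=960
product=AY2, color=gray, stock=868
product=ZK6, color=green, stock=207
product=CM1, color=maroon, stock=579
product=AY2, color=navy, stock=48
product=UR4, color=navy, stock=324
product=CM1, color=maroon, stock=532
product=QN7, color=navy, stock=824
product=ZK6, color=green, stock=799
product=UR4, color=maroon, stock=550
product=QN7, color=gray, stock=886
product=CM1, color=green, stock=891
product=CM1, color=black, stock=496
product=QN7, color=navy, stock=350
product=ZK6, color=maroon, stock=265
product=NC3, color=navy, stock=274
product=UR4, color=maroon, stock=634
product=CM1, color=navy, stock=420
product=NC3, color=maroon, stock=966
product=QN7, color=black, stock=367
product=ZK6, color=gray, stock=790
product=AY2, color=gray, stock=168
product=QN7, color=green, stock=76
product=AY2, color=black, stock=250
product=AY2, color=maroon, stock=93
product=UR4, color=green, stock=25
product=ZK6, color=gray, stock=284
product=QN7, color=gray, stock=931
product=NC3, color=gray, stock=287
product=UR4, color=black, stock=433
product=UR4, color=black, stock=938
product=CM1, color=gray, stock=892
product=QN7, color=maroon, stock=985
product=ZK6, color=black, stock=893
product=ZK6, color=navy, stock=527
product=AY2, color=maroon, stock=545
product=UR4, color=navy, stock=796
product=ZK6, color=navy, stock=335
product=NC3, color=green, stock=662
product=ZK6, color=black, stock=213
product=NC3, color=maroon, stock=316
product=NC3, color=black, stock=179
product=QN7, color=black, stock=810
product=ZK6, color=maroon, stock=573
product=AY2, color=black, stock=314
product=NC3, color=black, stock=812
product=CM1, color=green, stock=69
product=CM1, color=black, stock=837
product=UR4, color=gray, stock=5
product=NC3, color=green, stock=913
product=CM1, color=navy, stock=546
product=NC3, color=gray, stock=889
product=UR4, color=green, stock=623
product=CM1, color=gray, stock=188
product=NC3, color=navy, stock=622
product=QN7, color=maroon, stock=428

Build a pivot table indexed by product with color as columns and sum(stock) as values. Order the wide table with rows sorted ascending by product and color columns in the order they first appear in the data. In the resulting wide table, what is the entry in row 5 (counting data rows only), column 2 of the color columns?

With rows sorted ascending by product, row 5 is product=UR4. color columns in first-appearance order: green, gray, navy, maroon, black; column 2 is gray.
Long rows with product=UR4, color=gray: 972 + 5 = 977.

977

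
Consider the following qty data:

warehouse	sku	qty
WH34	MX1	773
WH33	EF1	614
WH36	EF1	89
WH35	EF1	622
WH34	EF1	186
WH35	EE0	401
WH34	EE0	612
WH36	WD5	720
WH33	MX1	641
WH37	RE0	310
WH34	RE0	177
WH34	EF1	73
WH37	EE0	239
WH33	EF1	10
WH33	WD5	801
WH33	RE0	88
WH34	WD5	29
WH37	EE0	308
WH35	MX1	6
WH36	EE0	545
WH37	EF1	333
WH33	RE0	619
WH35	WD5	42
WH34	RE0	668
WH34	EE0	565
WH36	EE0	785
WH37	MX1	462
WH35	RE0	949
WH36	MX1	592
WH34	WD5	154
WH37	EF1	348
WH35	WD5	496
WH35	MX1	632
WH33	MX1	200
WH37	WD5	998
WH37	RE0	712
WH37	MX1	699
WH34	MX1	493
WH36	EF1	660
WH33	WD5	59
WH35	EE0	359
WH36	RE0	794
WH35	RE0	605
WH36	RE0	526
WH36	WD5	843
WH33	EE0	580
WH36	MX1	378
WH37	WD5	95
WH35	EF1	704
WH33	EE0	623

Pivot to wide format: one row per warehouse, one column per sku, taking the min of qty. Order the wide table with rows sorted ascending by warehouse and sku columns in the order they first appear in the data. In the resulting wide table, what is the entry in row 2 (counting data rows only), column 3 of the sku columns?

565

With rows sorted ascending by warehouse, row 2 is warehouse=WH34. sku columns in first-appearance order: MX1, EF1, EE0, WD5, RE0; column 3 is EE0.
Long rows with warehouse=WH34, sku=EE0: min(612, 565) = 565.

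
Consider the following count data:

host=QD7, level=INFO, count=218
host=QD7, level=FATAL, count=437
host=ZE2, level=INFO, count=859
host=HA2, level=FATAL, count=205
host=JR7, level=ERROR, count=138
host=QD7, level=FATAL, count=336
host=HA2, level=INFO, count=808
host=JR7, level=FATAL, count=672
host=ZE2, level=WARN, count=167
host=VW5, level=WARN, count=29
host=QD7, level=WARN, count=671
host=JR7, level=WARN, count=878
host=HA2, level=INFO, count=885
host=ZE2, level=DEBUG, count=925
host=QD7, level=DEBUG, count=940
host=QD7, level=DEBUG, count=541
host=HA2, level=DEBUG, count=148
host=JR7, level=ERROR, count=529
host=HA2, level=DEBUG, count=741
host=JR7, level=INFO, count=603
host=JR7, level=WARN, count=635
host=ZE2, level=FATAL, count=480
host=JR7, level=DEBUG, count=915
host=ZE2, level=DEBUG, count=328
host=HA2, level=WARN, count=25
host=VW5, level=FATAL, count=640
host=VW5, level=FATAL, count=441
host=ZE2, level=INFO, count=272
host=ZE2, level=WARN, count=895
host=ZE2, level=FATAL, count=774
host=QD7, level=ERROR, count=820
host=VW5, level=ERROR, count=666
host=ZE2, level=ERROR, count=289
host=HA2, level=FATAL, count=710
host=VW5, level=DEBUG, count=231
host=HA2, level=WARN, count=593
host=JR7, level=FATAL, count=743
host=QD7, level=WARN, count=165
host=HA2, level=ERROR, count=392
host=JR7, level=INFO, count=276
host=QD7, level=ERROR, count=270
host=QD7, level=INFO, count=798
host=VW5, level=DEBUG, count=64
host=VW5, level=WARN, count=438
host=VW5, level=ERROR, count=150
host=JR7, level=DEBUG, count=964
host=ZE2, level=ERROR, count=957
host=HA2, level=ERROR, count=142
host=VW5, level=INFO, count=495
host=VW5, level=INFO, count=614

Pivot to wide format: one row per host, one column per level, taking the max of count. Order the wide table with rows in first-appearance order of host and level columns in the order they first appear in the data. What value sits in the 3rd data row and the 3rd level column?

392

With rows in first-appearance order of host, row 3 is host=HA2. level columns in first-appearance order: INFO, FATAL, ERROR, WARN, DEBUG; column 3 is ERROR.
Long rows with host=HA2, level=ERROR: max(392, 142) = 392.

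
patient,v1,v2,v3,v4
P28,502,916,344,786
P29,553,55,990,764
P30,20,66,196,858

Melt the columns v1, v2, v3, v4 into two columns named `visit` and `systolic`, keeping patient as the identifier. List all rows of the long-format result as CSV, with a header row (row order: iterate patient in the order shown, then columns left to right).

Each (patient, column) pair becomes one row: 3 × 4 = 12 rows.
For example, (P28, v1) → systolic=502.

patient,visit,systolic
P28,v1,502
P28,v2,916
P28,v3,344
P28,v4,786
P29,v1,553
P29,v2,55
P29,v3,990
P29,v4,764
P30,v1,20
P30,v2,66
P30,v3,196
P30,v4,858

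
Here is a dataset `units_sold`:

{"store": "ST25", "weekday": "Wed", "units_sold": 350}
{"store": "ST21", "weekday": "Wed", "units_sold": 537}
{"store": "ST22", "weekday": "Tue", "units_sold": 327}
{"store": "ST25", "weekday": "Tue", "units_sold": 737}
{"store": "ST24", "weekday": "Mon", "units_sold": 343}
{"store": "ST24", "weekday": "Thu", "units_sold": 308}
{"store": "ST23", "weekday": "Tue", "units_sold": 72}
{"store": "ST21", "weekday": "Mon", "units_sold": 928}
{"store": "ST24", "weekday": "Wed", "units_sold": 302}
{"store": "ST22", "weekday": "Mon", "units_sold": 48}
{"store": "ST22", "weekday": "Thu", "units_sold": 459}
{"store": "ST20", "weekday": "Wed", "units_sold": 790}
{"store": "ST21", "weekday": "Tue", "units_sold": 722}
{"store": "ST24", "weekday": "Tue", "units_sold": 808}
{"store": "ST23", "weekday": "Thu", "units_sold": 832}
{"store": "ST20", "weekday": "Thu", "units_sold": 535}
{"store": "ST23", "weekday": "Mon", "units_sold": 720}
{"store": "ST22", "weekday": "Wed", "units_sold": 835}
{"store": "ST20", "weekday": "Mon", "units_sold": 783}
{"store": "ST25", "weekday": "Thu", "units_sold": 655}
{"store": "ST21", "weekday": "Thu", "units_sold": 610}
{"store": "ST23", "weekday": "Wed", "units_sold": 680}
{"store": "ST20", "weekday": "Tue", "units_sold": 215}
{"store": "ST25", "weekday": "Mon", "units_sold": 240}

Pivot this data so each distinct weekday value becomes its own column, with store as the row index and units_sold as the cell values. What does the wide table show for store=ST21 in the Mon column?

928

Wide layout: rows indexed by store, columns are the 4 distinct weekday values (Wed, Tue, Mon, Thu).
Cell (store=ST21, weekday=Mon) draws from the long row where store=ST21 and weekday=Mon, which has units_sold=928.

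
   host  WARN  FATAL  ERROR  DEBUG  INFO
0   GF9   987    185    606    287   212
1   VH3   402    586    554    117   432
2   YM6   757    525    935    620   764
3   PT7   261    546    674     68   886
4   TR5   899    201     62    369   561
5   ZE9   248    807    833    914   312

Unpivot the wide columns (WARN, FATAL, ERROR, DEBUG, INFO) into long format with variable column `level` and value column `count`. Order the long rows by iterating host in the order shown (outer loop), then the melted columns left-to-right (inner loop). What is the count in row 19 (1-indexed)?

30 rows total (6 × 5). Row 19: index ⌊(19-1)/5⌋ = 3 into host → PT7; (19-1) mod 5 = 3 into the melted columns → DEBUG.
So row 19 is (PT7, DEBUG, 68); count = 68.

68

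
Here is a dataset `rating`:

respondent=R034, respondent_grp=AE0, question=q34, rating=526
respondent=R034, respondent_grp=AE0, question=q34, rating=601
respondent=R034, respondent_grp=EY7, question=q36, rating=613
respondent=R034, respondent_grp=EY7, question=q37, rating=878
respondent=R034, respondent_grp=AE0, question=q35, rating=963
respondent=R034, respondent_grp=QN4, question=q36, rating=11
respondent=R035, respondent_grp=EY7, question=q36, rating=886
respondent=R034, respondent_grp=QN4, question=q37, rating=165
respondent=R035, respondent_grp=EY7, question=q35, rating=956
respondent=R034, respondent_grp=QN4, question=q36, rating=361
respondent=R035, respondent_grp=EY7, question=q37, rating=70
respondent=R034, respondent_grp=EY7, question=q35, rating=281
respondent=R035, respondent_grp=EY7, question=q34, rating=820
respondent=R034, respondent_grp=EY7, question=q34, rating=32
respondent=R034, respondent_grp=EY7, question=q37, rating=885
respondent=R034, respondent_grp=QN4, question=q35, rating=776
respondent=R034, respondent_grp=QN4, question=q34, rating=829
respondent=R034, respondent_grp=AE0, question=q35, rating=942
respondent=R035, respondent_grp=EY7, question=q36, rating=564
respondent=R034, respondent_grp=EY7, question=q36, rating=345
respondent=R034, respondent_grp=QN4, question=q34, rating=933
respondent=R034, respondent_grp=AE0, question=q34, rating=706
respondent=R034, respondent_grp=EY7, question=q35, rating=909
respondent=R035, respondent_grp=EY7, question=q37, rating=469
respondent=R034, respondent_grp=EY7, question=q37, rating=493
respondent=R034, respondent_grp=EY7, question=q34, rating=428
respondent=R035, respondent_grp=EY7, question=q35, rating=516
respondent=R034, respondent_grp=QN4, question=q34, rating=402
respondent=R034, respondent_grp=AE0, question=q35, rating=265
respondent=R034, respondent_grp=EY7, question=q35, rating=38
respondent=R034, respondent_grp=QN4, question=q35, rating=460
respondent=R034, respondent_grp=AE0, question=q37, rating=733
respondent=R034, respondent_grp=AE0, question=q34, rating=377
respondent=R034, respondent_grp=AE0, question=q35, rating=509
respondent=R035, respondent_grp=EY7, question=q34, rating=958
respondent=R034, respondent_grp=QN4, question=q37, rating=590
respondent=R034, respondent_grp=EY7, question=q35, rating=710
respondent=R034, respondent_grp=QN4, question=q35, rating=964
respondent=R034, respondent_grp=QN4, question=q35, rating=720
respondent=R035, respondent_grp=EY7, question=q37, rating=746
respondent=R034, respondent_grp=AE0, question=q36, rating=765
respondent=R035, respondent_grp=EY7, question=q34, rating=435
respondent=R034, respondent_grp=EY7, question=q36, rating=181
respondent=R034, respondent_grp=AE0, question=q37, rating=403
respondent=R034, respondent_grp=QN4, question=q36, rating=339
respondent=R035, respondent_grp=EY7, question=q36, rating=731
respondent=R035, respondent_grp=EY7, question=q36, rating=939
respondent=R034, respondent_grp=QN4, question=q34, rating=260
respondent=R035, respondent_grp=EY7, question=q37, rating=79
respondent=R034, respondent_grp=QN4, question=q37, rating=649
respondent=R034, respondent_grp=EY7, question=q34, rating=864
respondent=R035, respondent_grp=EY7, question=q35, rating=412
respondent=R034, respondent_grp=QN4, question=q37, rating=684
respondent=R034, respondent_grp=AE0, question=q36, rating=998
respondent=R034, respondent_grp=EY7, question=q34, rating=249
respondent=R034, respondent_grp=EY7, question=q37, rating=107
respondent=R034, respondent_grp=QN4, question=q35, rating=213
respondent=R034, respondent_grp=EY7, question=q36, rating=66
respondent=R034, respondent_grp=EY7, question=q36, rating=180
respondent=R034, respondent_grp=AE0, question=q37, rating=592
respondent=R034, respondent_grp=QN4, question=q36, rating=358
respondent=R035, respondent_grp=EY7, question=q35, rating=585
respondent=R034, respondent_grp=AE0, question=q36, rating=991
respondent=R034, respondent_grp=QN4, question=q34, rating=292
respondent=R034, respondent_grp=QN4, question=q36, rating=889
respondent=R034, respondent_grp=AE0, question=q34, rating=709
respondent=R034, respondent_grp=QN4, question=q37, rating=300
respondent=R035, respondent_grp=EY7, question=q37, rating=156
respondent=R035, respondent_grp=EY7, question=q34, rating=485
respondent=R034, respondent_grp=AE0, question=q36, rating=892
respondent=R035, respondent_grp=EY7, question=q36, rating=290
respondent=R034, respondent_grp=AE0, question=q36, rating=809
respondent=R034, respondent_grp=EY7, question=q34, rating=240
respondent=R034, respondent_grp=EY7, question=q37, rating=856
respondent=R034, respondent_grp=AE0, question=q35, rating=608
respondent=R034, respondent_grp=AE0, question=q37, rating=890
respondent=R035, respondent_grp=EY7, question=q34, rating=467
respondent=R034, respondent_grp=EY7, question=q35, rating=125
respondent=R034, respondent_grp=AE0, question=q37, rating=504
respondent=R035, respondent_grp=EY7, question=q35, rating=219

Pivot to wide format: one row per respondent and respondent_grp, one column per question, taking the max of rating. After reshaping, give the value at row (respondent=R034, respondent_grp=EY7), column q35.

Rows with respondent=R034, respondent_grp=EY7 and question=q35: rating values are 281, 909, 38, 710, 125.
max(281, 909, 38, 710, 125) = 909.

909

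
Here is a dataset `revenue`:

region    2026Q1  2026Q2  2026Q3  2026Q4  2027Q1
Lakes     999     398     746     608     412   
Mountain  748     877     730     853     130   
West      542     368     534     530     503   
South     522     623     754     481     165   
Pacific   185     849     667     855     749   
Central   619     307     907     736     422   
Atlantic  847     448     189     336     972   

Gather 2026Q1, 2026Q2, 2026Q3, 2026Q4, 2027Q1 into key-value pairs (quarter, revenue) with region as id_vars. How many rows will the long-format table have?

35

7 region values × 5 melted columns = 35 rows.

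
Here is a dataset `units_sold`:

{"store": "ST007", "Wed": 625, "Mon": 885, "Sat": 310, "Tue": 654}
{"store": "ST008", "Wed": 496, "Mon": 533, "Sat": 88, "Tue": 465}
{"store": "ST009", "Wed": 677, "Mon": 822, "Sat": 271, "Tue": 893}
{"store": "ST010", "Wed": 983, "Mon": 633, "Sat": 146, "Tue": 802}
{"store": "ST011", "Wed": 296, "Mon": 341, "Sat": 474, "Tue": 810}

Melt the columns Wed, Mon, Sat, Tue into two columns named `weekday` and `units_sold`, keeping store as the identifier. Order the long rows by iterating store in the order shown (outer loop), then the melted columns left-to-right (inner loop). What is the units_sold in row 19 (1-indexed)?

20 rows total (5 × 4). Row 19: index ⌊(19-1)/4⌋ = 4 into store → ST011; (19-1) mod 4 = 2 into the melted columns → Sat.
So row 19 is (ST011, Sat, 474); units_sold = 474.

474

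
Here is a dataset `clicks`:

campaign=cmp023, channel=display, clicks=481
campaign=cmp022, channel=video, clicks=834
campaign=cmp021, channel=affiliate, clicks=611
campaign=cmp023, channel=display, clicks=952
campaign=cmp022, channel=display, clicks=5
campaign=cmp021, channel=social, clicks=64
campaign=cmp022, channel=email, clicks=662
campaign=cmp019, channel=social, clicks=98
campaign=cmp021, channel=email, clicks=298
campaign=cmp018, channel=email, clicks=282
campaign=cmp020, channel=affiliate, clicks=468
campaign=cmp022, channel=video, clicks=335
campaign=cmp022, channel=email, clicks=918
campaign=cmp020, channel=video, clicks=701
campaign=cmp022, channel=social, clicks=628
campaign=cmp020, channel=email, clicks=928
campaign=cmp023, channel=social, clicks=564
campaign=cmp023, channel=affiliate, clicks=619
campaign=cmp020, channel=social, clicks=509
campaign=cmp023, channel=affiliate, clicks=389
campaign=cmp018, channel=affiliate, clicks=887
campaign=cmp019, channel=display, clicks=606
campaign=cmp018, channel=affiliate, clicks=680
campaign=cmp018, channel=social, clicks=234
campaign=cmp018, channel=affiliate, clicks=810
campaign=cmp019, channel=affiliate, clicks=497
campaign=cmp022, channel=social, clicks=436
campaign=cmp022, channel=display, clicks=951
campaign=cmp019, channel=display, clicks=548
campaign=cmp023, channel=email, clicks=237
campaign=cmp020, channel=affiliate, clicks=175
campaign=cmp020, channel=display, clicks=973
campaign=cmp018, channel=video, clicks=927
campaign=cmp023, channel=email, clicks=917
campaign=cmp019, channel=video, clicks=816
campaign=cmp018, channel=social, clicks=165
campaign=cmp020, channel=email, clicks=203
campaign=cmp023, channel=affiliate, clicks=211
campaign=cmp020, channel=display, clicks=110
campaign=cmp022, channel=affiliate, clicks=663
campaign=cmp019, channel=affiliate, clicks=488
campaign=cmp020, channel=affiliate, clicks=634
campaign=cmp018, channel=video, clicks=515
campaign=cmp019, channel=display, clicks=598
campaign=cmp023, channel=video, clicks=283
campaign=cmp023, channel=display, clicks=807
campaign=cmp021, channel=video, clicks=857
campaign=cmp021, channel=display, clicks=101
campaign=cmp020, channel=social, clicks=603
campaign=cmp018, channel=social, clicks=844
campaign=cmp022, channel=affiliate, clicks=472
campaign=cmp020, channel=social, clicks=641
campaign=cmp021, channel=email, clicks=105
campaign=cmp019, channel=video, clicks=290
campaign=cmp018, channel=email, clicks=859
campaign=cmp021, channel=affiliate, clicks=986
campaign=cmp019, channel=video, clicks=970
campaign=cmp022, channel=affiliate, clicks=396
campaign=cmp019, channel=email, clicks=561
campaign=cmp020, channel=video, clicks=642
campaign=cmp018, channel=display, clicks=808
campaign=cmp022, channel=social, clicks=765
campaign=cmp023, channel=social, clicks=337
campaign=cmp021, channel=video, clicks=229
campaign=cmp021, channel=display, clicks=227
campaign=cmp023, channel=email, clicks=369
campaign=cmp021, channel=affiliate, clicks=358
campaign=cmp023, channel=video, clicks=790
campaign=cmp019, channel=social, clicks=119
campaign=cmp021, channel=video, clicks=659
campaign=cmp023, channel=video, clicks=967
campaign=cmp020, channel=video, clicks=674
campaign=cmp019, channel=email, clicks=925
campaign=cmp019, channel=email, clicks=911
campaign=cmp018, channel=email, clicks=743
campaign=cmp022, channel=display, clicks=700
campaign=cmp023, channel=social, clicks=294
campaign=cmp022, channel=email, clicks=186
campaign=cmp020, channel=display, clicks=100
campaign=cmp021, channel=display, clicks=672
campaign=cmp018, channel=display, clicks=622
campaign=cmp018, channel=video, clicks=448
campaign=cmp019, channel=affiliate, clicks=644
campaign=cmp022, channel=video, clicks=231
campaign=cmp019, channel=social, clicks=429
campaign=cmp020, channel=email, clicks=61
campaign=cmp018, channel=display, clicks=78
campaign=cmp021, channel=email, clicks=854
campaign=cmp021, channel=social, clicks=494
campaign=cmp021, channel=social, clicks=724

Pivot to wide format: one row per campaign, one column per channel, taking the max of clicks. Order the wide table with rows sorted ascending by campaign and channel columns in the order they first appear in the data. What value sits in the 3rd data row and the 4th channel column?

With rows sorted ascending by campaign, row 3 is campaign=cmp020. channel columns in first-appearance order: display, video, affiliate, social, email; column 4 is social.
Long rows with campaign=cmp020, channel=social: max(509, 603, 641) = 641.

641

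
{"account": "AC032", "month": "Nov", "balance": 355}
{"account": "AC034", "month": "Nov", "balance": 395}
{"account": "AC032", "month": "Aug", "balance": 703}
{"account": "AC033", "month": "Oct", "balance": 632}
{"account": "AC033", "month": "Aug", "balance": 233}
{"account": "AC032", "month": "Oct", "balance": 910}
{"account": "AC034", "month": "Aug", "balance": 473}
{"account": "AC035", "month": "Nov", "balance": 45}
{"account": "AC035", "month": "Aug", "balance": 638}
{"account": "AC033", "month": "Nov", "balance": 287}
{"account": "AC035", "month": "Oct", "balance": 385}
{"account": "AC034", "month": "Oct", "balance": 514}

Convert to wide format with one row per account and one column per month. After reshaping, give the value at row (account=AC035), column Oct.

385

Wide layout: rows indexed by account, columns are the 3 distinct month values (Nov, Aug, Oct).
Cell (account=AC035, month=Oct) draws from the long row where account=AC035 and month=Oct, which has balance=385.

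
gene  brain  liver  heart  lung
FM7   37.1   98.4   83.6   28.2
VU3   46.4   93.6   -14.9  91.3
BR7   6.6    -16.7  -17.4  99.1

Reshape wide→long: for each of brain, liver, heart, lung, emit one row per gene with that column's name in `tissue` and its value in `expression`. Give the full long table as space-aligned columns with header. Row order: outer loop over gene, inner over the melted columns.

gene  tissue  expression
FM7   brain   37.1      
FM7   liver   98.4      
FM7   heart   83.6      
FM7   lung    28.2      
VU3   brain   46.4      
VU3   liver   93.6      
VU3   heart   -14.9     
VU3   lung    91.3      
BR7   brain   6.6       
BR7   liver   -16.7     
BR7   heart   -17.4     
BR7   lung    99.1      

Each (gene, column) pair becomes one row: 3 × 4 = 12 rows.
For example, (FM7, brain) → expression=37.1.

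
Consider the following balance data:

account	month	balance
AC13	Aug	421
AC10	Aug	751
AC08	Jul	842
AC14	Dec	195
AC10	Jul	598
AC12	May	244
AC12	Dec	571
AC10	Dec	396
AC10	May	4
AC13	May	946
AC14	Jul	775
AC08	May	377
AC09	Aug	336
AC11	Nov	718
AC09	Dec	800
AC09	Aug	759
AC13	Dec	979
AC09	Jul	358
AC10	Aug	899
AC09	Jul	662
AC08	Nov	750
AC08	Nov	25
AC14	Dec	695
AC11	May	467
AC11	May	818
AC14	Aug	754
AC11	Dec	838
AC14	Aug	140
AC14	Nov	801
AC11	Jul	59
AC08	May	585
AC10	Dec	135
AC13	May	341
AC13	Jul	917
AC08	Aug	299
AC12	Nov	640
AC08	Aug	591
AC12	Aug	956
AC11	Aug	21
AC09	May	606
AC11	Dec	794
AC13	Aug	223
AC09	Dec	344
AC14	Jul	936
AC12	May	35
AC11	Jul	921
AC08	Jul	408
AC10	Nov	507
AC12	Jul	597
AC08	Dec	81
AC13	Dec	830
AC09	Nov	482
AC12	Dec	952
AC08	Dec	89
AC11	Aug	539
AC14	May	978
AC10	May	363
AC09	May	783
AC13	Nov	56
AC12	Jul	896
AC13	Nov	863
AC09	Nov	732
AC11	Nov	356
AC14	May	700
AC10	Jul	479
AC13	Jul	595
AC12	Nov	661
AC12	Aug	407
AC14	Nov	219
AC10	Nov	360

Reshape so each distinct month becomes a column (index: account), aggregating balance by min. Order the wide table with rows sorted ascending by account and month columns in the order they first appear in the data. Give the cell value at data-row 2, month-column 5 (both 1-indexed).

482

With rows sorted ascending by account, row 2 is account=AC09. month columns in first-appearance order: Aug, Jul, Dec, May, Nov; column 5 is Nov.
Long rows with account=AC09, month=Nov: min(482, 732) = 482.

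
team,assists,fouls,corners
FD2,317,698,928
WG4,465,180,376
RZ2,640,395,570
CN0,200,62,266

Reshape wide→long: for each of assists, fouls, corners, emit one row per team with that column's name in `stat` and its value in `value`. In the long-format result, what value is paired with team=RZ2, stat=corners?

570

Unpivoting turns each (team, wide-column) pair into one long row.
The wide cell at row RZ2, column corners holds 570, so the long row (RZ2, corners) has value=570.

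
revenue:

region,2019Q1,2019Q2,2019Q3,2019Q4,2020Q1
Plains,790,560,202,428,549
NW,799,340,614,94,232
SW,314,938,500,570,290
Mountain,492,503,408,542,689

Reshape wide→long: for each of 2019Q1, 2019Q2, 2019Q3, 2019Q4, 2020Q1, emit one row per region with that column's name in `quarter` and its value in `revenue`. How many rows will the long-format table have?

4 region values × 5 melted columns = 20 rows.

20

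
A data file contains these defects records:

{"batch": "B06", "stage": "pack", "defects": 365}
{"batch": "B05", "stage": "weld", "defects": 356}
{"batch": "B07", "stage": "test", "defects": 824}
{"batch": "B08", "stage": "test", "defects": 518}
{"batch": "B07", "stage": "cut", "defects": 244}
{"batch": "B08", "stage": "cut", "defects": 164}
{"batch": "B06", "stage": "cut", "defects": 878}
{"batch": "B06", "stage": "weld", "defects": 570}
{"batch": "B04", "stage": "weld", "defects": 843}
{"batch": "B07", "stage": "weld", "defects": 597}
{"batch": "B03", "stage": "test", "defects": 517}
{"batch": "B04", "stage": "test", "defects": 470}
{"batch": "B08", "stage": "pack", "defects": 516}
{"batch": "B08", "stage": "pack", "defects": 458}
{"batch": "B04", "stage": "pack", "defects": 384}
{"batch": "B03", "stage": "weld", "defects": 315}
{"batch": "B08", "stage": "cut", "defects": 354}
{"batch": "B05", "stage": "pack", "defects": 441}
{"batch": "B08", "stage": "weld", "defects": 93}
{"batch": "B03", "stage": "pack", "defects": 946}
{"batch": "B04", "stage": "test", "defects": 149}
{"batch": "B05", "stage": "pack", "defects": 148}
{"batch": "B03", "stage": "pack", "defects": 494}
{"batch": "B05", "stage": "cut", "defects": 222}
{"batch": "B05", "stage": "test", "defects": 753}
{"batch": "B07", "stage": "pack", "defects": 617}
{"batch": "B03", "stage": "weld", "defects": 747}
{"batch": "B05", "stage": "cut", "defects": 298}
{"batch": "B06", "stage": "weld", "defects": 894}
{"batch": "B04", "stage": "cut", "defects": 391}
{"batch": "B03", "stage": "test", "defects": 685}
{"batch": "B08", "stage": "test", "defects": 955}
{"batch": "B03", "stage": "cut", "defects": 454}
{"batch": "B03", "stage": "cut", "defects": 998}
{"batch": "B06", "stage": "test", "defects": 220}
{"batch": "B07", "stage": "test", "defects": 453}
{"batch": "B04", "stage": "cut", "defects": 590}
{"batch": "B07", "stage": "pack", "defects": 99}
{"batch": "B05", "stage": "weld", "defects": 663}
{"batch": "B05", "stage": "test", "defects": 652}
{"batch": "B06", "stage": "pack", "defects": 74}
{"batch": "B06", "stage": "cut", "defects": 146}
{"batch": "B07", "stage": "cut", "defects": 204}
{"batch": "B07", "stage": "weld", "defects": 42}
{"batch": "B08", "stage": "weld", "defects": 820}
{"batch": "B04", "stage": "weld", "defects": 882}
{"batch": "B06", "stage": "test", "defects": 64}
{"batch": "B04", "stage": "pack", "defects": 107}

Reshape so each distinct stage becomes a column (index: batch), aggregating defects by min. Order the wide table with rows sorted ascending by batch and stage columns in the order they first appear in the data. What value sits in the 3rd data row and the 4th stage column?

222

With rows sorted ascending by batch, row 3 is batch=B05. stage columns in first-appearance order: pack, weld, test, cut; column 4 is cut.
Long rows with batch=B05, stage=cut: min(222, 298) = 222.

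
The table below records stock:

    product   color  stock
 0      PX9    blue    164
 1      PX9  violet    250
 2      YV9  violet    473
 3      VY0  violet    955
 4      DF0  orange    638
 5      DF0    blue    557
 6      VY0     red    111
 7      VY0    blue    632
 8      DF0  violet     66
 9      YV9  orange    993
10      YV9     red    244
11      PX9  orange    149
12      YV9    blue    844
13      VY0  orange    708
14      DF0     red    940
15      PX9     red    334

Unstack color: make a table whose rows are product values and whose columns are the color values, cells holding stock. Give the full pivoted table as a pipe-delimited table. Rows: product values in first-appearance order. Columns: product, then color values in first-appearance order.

| product | blue | violet | orange | red |
| PX9 | 164 | 250 | 149 | 334 |
| YV9 | 844 | 473 | 993 | 244 |
| VY0 | 632 | 955 | 708 | 111 |
| DF0 | 557 | 66 | 638 | 940 |

Columns: product plus the 4 distinct color values (blue, violet, orange, red).
For example, row PX9 column blue takes stock=164 from the long row (PX9, blue).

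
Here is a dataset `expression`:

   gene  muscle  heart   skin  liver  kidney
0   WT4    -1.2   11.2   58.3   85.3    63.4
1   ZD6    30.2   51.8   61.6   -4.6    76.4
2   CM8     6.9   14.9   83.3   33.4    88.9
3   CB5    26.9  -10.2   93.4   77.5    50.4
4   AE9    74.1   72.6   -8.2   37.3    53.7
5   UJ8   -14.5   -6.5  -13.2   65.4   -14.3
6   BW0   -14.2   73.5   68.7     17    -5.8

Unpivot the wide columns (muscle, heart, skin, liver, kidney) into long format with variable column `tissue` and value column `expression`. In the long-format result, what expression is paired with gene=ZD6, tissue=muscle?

Unpivoting turns each (gene, wide-column) pair into one long row.
The wide cell at row ZD6, column muscle holds 30.2, so the long row (ZD6, muscle) has expression=30.2.

30.2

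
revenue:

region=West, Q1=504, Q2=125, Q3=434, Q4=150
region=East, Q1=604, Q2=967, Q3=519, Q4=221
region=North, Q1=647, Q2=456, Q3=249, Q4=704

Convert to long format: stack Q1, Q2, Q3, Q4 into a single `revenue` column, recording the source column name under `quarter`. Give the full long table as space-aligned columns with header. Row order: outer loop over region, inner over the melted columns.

region  quarter  revenue
West    Q1       504    
West    Q2       125    
West    Q3       434    
West    Q4       150    
East    Q1       604    
East    Q2       967    
East    Q3       519    
East    Q4       221    
North   Q1       647    
North   Q2       456    
North   Q3       249    
North   Q4       704    

Each (region, column) pair becomes one row: 3 × 4 = 12 rows.
For example, (West, Q1) → revenue=504.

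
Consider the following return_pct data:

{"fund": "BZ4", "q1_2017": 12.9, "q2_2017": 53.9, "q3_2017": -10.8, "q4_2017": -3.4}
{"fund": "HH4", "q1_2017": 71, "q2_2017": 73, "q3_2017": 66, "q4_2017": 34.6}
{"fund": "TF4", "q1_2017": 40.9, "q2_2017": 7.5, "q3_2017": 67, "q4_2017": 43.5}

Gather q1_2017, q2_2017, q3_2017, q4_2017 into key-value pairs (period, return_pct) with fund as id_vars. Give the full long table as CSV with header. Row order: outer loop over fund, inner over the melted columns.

Each (fund, column) pair becomes one row: 3 × 4 = 12 rows.
For example, (BZ4, q1_2017) → return_pct=12.9.

fund,period,return_pct
BZ4,q1_2017,12.9
BZ4,q2_2017,53.9
BZ4,q3_2017,-10.8
BZ4,q4_2017,-3.4
HH4,q1_2017,71
HH4,q2_2017,73
HH4,q3_2017,66
HH4,q4_2017,34.6
TF4,q1_2017,40.9
TF4,q2_2017,7.5
TF4,q3_2017,67
TF4,q4_2017,43.5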